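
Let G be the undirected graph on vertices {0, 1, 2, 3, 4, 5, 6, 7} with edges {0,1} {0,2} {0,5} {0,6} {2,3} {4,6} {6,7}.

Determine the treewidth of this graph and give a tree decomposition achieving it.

Each bag holds 2 vertices, so the decomposition has width 1, which upper-bounds the treewidth. G has an edge, so its treewidth is at least 1. Combining the bounds, tw(G) = 1.

Treewidth 1.
One such decomposition:
Bags: B1 = {0, 6}  B2 = {0, 5}  B3 = {0, 2}  B4 = {6, 7}  B5 = {4, 6}  B6 = {2, 3}  B7 = {0, 1}
Tree: B1–B2, B1–B3, B1–B4, B4–B5, B3–B6, B1–B7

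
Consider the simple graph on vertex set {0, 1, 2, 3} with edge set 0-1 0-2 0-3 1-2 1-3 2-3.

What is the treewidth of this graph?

A width-3 tree decomposition is:
Bags: B1 = {0, 1, 2, 3}
Tree: (single bag)
A single bag containing all 4 vertices is trivially a valid decomposition of width 3. On the other hand G contains the 4-clique {0, 1, 2, 3}. A clique must lie in a single bag of any decomposition, so no decomposition can have width below 3. Therefore the treewidth is 3.

3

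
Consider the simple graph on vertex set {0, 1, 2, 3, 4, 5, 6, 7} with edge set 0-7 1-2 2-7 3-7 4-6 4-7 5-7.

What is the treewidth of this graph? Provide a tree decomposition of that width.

The largest bag has 2 vertices, giving width 1; this decomposition certifies tw(G) ≤ 1. Any graph with an edge has treewidth ≥ 1, and G has the edge 7–3. Therefore the treewidth is 1.

Treewidth 1.
One optimal decomposition is:
Bags: B1 = {3, 7}  B2 = {2, 7}  B3 = {4, 7}  B4 = {5, 7}  B5 = {1, 2}  B6 = {4, 6}  B7 = {0, 7}
Tree: B1–B2, B2–B3, B1–B4, B2–B5, B3–B6, B3–B7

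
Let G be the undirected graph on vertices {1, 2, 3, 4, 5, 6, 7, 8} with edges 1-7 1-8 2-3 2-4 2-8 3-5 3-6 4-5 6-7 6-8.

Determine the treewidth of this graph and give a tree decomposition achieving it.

Every bag has size at most 3, so the width is 3 − 1 = 2 and tw(G) ≤ 2. For the lower bound, G contains the cycle 7–1–8–6–7, so G is not a forest; only forests have treewidth ≤ 1, hence tw(G) ≥ 2. Hence tw(G) = 2 exactly.

Treewidth 2.
Bags: B1 = {1, 6, 7}  B2 = {1, 6, 8}  B3 = {3, 6, 8}  B4 = {2, 3, 8}  B5 = {2, 3, 5}  B6 = {2, 4, 5}
Tree: B1–B2, B2–B3, B3–B4, B4–B5, B5–B6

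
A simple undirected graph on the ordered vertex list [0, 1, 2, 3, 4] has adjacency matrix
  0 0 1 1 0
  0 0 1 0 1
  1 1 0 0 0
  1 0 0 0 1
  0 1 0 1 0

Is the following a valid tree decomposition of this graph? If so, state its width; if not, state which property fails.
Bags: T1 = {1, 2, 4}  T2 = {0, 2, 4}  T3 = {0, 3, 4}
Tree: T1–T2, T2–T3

Vertex coverage: the bags together contain {0, 1, 2, 3, 4}, the full vertex set. Edge coverage: each edge of G has both endpoints in at least one bag. Running intersection: for every vertex, the bags containing it form a connected subtree. All three properties hold, so this is a valid tree decomposition of width max|bag| − 1 = 2, and hence tw(G) ≤ 2.

Yes; width 2.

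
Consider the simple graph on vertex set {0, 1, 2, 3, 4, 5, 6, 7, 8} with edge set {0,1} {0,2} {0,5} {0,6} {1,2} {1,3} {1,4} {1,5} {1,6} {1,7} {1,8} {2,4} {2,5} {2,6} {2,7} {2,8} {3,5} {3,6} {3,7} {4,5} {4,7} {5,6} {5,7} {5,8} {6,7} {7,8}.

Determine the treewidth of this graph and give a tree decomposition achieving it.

Every bag has size at most 5, so the width is 5 − 1 = 4 and tw(G) ≤ 4. On the other hand G contains the 5-clique {0, 1, 2, 5, 6}. A clique must lie in a single bag of any decomposition, so no decomposition can have width below 4. The upper and lower bounds meet at 4, so that is the treewidth.

Treewidth 4.
Bags: B1 = {1, 2, 4, 5, 7}  B2 = {1, 2, 5, 6, 7}  B3 = {0, 1, 2, 5, 6}  B4 = {1, 3, 5, 6, 7}  B5 = {1, 2, 5, 7, 8}
Tree: B1–B2, B2–B3, B2–B4, B2–B5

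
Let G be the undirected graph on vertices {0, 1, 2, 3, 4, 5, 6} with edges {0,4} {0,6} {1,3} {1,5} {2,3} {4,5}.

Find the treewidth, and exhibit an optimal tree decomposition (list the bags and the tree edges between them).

Treewidth 1.
One optimal decomposition is:
Bags: B1 = {0, 6}  B2 = {0, 4}  B3 = {4, 5}  B4 = {1, 5}  B5 = {1, 3}  B6 = {2, 3}
Tree: B1–B2, B2–B3, B3–B4, B4–B5, B5–B6

Each bag holds 2 vertices, so the decomposition has width 1, which upper-bounds the treewidth. G has an edge, so its treewidth is at least 1. Hence tw(G) = 1 exactly.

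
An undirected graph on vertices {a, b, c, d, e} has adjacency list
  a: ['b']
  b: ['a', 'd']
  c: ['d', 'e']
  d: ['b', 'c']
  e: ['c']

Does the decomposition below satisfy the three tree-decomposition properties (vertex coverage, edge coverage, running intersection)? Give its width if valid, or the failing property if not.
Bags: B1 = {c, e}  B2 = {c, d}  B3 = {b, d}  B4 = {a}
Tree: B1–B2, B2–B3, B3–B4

No — edge (b,a) lies in no bag.

A tree decomposition must satisfy three properties: every vertex lies in some bag; for every edge, both endpoints lie together in some bag; and for every vertex, the bags containing it form a connected subtree. Here edge (b,a) lies in no bag, so the decomposition is invalid.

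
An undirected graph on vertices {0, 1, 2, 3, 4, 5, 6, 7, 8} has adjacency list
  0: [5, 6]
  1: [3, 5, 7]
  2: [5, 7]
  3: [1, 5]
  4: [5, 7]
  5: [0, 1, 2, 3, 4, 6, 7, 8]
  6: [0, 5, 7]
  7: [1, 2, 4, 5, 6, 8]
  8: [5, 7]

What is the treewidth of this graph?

A width-2 tree decomposition is:
Bags: B1 = {1, 5, 7}  B2 = {5, 7, 8}  B3 = {5, 6, 7}  B4 = {2, 5, 7}  B5 = {0, 5, 6}  B6 = {1, 3, 5}  B7 = {4, 5, 7}
Tree: B1–B2, B2–B3, B1–B4, B3–B5, B1–B6, B2–B7
Every bag has size at most 3, so the width is 3 − 1 = 2 and tw(G) ≤ 2. For the lower bound, the 3 vertices {0, 5, 6} are pairwise adjacent, and any tree decomposition puts a clique entirely inside one bag — forcing width ≥ 2. The upper and lower bounds meet at 2, so that is the treewidth.

2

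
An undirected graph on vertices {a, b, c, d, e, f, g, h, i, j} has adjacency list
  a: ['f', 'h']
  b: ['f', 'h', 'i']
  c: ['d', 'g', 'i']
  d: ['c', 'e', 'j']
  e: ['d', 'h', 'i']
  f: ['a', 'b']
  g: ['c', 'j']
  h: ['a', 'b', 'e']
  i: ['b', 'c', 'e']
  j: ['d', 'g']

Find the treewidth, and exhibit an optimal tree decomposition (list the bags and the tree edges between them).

Treewidth 2.
One such decomposition:
Bags: B1 = {c, g, j}  B2 = {c, d, j}  B3 = {c, d, i}  B4 = {d, e, i}  B5 = {b, e, i}  B6 = {b, e, h}  B7 = {b, f, h}  B8 = {a, f, h}
Tree: B1–B2, B2–B3, B3–B4, B4–B5, B5–B6, B6–B7, B7–B8

The largest bag has 3 vertices, giving width 2; this decomposition certifies tw(G) ≤ 2. Since g–j–d–c–g is a cycle in G, G is not acyclic. Forests are exactly the graphs of treewidth ≤ 1, so tw(G) ≥ 2. The upper and lower bounds meet at 2, so that is the treewidth.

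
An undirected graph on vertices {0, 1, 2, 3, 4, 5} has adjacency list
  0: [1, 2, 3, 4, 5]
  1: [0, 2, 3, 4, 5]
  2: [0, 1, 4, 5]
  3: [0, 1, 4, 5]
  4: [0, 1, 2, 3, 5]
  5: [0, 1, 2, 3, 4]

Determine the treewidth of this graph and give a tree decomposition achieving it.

Each bag holds 5 vertices, so the decomposition has width 4, which upper-bounds the treewidth. On the other hand G contains the 5-clique {0, 1, 2, 4, 5}. A clique must lie in a single bag of any decomposition, so no decomposition can have width below 4. The upper and lower bounds meet at 4, so that is the treewidth.

Treewidth 4.
Bags: B1 = {0, 1, 2, 4, 5}  B2 = {0, 1, 3, 4, 5}
Tree: B1–B2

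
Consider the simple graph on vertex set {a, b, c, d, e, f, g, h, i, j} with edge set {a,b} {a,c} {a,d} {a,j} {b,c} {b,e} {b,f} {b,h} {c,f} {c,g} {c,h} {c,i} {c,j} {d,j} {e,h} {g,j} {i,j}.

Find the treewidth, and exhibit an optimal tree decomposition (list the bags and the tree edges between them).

Every bag has size at most 3, so the width is 3 − 1 = 2 and tw(G) ≤ 2. Conversely, {a, d, j} is a clique of size 3, and the vertices of any clique must share a bag in every tree decomposition; so some bag has ≥ 3 vertices and tw(G) ≥ 2. Therefore the treewidth is 2.

Treewidth 2.
One such decomposition:
Bags: B1 = {a, c, j}  B2 = {c, g, j}  B3 = {a, b, c}  B4 = {b, c, f}  B5 = {a, d, j}  B6 = {c, i, j}  B7 = {b, c, h}  B8 = {b, e, h}
Tree: B1–B2, B1–B3, B3–B4, B1–B5, B2–B6, B4–B7, B7–B8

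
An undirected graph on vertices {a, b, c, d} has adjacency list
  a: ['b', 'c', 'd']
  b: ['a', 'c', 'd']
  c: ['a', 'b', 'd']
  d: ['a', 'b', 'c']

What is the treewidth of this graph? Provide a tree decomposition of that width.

Treewidth 3.
One optimal decomposition is:
Bags: B1 = {a, b, c, d}
Tree: (single bag)

With just one bag of size 4, the width is 4 − 1 = 3, so tw(G) ≤ 3. On the other hand G contains the 4-clique {a, b, c, d}. A clique must lie in a single bag of any decomposition, so no decomposition can have width below 3. Therefore the treewidth is 3.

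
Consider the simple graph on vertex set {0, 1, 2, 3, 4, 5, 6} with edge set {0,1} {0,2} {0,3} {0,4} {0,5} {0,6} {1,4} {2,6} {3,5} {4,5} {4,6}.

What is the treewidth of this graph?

A width-2 tree decomposition is:
Bags: B1 = {0, 1, 4}  B2 = {0, 4, 5}  B3 = {0, 4, 6}  B4 = {0, 2, 6}  B5 = {0, 3, 5}
Tree: B1–B2, B1–B3, B3–B4, B2–B5
The largest bag has 3 vertices, giving width 2; this decomposition certifies tw(G) ≤ 2. On the other hand G contains the 3-clique {0, 2, 6}. A clique must lie in a single bag of any decomposition, so no decomposition can have width below 2. Hence tw(G) = 2 exactly.

2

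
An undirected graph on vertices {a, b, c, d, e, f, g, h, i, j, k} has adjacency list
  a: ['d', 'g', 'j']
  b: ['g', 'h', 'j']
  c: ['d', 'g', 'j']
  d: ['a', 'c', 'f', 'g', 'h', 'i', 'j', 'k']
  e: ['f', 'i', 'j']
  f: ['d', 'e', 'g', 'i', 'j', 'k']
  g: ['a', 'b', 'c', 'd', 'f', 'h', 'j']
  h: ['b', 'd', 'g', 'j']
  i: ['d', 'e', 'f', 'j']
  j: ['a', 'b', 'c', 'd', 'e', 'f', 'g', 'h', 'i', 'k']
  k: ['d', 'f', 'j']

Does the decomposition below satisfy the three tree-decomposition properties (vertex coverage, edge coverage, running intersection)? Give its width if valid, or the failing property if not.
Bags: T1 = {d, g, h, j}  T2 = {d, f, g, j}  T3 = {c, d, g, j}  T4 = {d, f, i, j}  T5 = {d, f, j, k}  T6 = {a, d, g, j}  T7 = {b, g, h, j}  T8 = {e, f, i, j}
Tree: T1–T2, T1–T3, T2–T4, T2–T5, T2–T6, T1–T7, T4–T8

Checking the three conditions: (i) the bags cover all of {a, b, c, d, e, f, g, h, i, j, k}; (ii) for each edge, some bag contains both endpoints; (iii) the bags containing any fixed vertex form a subtree. All hold, so the decomposition is valid with width 4 − 1 = 3.

Yes; width 3.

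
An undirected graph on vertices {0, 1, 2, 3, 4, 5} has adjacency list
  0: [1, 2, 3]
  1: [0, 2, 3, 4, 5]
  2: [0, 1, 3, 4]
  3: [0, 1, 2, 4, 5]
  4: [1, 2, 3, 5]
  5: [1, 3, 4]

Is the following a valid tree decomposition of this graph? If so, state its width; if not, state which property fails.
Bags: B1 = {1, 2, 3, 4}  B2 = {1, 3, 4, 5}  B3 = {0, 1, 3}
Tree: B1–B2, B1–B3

No — edge (2,0) lies in no bag.

A tree decomposition must satisfy three properties: every vertex lies in some bag; for every edge, both endpoints lie together in some bag; and for every vertex, the bags containing it form a connected subtree. Here edge (2,0) lies in no bag, so the decomposition is invalid.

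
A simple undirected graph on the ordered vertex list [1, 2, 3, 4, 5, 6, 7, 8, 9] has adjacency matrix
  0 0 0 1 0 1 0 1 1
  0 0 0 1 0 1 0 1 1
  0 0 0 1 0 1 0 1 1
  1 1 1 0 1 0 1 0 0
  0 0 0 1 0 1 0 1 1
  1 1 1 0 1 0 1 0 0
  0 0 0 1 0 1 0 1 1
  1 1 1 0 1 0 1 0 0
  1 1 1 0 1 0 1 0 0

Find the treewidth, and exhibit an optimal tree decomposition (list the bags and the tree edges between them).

The largest bag has 5 vertices, giving width 4; this decomposition certifies tw(G) ≤ 4. For the lower bound: the 5 vertex sets {3,9}, {7,8}, {2,6}, {4}, {5} are disjoint, each induces a connected subgraph, and every pair is joined by at least one edge of G. Contracting each set to a single vertex therefore yields K_{5} as a minor, and since treewidth is minor-monotone, tw(G) ≥ tw(K_{5}) = 4. Combining the bounds, tw(G) = 4.

Treewidth 4.
Bags: B1 = {3, 4, 6, 8, 9}  B2 = {4, 6, 7, 8, 9}  B3 = {2, 4, 6, 8, 9}  B4 = {4, 5, 6, 8, 9}  B5 = {1, 4, 6, 8, 9}
Tree: B1–B2, B2–B3, B3–B4, B4–B5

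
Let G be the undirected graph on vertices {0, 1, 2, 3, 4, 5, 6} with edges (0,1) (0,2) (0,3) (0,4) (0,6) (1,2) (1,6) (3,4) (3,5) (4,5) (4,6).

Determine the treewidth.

2

A width-2 tree decomposition is:
Bags: B1 = {0, 1, 6}  B2 = {0, 1, 2}  B3 = {0, 4, 6}  B4 = {0, 3, 4}  B5 = {3, 4, 5}
Tree: B1–B2, B1–B3, B3–B4, B4–B5
Every bag has size at most 3, so the width is 3 − 1 = 2 and tw(G) ≤ 2. Conversely, {0, 1, 2} is a clique of size 3, and the vertices of any clique must share a bag in every tree decomposition; so some bag has ≥ 3 vertices and tw(G) ≥ 2. Therefore the treewidth is 2.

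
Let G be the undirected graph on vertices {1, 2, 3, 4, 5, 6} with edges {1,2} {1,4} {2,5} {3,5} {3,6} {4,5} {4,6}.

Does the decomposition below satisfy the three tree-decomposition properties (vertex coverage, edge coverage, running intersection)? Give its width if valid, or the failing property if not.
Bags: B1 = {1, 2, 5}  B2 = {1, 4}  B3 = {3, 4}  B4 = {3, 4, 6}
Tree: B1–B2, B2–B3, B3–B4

No — edge (5,4) lies in no bag.

A tree decomposition must satisfy three properties: every vertex lies in some bag; for every edge, both endpoints lie together in some bag; and for every vertex, the bags containing it form a connected subtree. Here edge (5,4) lies in no bag, so the decomposition is invalid.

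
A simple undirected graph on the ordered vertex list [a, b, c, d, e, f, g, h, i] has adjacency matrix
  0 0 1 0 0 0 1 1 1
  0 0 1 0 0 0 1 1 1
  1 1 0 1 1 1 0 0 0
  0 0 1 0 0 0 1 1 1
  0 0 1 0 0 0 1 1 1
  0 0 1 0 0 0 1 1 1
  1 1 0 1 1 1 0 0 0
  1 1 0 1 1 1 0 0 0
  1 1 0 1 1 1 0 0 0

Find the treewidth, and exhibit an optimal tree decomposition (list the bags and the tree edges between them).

Each bag holds 5 vertices, so the decomposition has width 4, which upper-bounds the treewidth. For the lower bound: the 5 vertex sets {d,g}, {a,h}, {c,f}, {i}, {e} are disjoint, each induces a connected subgraph, and every pair is joined by at least one edge of G. Contracting each set to a single vertex therefore yields K_{5} as a minor, and since treewidth is minor-monotone, tw(G) ≥ tw(K_{5}) = 4. Combining the bounds, tw(G) = 4.

Treewidth 4.
One optimal decomposition is:
Bags: B1 = {c, d, g, h, i}  B2 = {a, c, g, h, i}  B3 = {c, f, g, h, i}  B4 = {c, e, g, h, i}  B5 = {b, c, g, h, i}
Tree: B1–B2, B2–B3, B3–B4, B4–B5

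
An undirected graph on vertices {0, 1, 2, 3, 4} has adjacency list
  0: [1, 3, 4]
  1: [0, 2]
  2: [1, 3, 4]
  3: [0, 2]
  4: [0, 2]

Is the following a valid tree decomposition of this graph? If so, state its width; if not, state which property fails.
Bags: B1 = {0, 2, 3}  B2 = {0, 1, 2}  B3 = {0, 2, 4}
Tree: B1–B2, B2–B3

Checking the three conditions: (i) the bags cover all of {0, 1, 2, 3, 4}; (ii) for each edge, some bag contains both endpoints; (iii) the bags containing any fixed vertex form a subtree. All hold, so the decomposition is valid with width 3 − 1 = 2.

Yes; width 2.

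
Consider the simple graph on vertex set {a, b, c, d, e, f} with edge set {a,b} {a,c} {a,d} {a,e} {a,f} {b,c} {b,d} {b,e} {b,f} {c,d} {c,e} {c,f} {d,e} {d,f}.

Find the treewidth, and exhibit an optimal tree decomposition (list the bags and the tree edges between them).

Treewidth 4.
One such decomposition:
Bags: B1 = {a, b, c, d, f}  B2 = {a, b, c, d, e}
Tree: B1–B2

Every bag has size at most 5, so the width is 5 − 1 = 4 and tw(G) ≤ 4. For the lower bound, the 5 vertices {a, b, c, d, e} are pairwise adjacent, and any tree decomposition puts a clique entirely inside one bag — forcing width ≥ 4. The upper and lower bounds meet at 4, so that is the treewidth.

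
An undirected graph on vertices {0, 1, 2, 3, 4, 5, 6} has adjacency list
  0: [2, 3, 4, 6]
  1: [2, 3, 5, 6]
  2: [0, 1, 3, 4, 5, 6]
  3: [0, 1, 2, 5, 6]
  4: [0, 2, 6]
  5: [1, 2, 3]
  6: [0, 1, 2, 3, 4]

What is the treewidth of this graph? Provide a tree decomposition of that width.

The largest bag has 4 vertices, giving width 3; this decomposition certifies tw(G) ≤ 3. On the other hand G contains the 4-clique {0, 2, 3, 6}. A clique must lie in a single bag of any decomposition, so no decomposition can have width below 3. The upper and lower bounds meet at 3, so that is the treewidth.

Treewidth 3.
One optimal decomposition is:
Bags: B1 = {0, 2, 3, 6}  B2 = {0, 2, 4, 6}  B3 = {1, 2, 3, 6}  B4 = {1, 2, 3, 5}
Tree: B1–B2, B1–B3, B3–B4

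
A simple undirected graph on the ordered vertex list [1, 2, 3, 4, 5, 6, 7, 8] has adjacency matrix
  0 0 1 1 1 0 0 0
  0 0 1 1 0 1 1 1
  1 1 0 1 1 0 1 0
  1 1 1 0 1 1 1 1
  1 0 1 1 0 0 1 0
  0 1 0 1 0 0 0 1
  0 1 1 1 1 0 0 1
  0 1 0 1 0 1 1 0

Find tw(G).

3

A width-3 tree decomposition is:
Bags: B1 = {2, 3, 4, 7}  B2 = {3, 4, 5, 7}  B3 = {2, 4, 7, 8}  B4 = {2, 4, 6, 8}  B5 = {1, 3, 4, 5}
Tree: B1–B2, B1–B3, B3–B4, B2–B5
Every bag has size at most 4, so the width is 4 − 1 = 3 and tw(G) ≤ 3. On the other hand G contains the 4-clique {1, 3, 4, 5}. A clique must lie in a single bag of any decomposition, so no decomposition can have width below 3. The upper and lower bounds meet at 3, so that is the treewidth.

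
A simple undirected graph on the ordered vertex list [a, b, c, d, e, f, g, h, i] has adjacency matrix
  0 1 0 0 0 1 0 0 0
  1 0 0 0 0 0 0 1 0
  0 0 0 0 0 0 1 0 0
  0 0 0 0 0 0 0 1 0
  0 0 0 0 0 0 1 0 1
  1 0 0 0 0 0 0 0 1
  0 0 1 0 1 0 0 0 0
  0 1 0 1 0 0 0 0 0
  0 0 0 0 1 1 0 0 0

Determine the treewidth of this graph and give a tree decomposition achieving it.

Treewidth 1.
Bags: B1 = {d, h}  B2 = {b, h}  B3 = {a, b}  B4 = {a, f}  B5 = {f, i}  B6 = {e, i}  B7 = {e, g}  B8 = {c, g}
Tree: B1–B2, B2–B3, B3–B4, B4–B5, B5–B6, B6–B7, B7–B8

The largest bag has 2 vertices, giving width 1; this decomposition certifies tw(G) ≤ 1. Any graph with an edge has treewidth ≥ 1, and G has the edge d–h. Combining the bounds, tw(G) = 1.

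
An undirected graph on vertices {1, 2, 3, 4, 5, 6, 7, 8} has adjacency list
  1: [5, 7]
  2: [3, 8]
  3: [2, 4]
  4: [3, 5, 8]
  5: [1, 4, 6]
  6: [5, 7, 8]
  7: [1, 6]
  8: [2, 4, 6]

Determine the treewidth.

A width-2 tree decomposition is:
Bags: B1 = {1, 5, 7}  B2 = {5, 6, 7}  B3 = {4, 5, 6}  B4 = {4, 6, 8}  B5 = {3, 4, 8}  B6 = {2, 3, 8}
Tree: B1–B2, B2–B3, B3–B4, B4–B5, B5–B6
Each bag holds 3 vertices, so the decomposition has width 2, which upper-bounds the treewidth. The edges 1–7–6–5–1 form a cycle, so G is not a tree and its treewidth is at least 2. Combining the bounds, tw(G) = 2.

2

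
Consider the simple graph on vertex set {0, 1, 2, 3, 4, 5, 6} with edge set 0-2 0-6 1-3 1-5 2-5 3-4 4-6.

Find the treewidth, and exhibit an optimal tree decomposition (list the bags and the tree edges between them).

Treewidth 2.
One optimal decomposition is:
Bags: B1 = {3, 4, 6}  B2 = {1, 3, 6}  B3 = {1, 5, 6}  B4 = {2, 5, 6}  B5 = {0, 2, 6}
Tree: B1–B2, B2–B3, B3–B4, B4–B5

Every bag has size at most 3, so the width is 3 − 1 = 2 and tw(G) ≤ 2. Since 6–4–3–1–5–2–0–6 is a cycle in G, G is not acyclic. Forests are exactly the graphs of treewidth ≤ 1, so tw(G) ≥ 2. Hence tw(G) = 2 exactly.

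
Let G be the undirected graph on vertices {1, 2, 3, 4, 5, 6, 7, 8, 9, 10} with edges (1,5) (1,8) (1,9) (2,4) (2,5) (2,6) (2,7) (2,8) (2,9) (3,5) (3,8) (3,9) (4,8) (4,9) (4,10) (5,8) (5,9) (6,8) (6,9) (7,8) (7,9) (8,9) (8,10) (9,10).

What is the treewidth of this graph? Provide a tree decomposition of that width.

Treewidth 3.
One optimal decomposition is:
Bags: B1 = {2, 7, 8, 9}  B2 = {2, 6, 8, 9}  B3 = {2, 5, 8, 9}  B4 = {1, 5, 8, 9}  B5 = {2, 4, 8, 9}  B6 = {4, 8, 9, 10}  B7 = {3, 5, 8, 9}
Tree: B1–B2, B1–B3, B3–B4, B1–B5, B5–B6, B3–B7

Each bag holds 4 vertices, so the decomposition has width 3, which upper-bounds the treewidth. Conversely, {4, 8, 9, 10} is a clique of size 4, and the vertices of any clique must share a bag in every tree decomposition; so some bag has ≥ 4 vertices and tw(G) ≥ 3. Hence tw(G) = 3 exactly.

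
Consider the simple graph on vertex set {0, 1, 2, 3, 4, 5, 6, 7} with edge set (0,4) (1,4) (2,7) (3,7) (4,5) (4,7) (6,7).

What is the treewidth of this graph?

1

A width-1 tree decomposition is:
Bags: B1 = {4, 7}  B2 = {1, 4}  B3 = {2, 7}  B4 = {0, 4}  B5 = {6, 7}  B6 = {3, 7}  B7 = {4, 5}
Tree: B1–B2, B1–B3, B1–B4, B1–B5, B1–B6, B1–B7
Each bag holds 2 vertices, so the decomposition has width 1, which upper-bounds the treewidth. Any graph with an edge has treewidth ≥ 1, and G has the edge 4–7. Therefore the treewidth is 1.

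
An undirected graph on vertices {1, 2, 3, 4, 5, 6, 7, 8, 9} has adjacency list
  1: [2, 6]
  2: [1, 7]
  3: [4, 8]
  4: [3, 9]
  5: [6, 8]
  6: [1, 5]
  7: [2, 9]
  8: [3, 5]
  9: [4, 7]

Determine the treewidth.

2

A width-2 tree decomposition is:
Bags: B1 = {4, 7, 9}  B2 = {3, 4, 7}  B3 = {3, 7, 8}  B4 = {5, 7, 8}  B5 = {5, 6, 7}  B6 = {1, 6, 7}  B7 = {1, 2, 7}
Tree: B1–B2, B2–B3, B3–B4, B4–B5, B5–B6, B6–B7
Each bag holds 3 vertices, so the decomposition has width 2, which upper-bounds the treewidth. For the lower bound, G contains the cycle 7–9–4–3–8–5–6–1–2–7, so G is not a forest; only forests have treewidth ≤ 1, hence tw(G) ≥ 2. The upper and lower bounds meet at 2, so that is the treewidth.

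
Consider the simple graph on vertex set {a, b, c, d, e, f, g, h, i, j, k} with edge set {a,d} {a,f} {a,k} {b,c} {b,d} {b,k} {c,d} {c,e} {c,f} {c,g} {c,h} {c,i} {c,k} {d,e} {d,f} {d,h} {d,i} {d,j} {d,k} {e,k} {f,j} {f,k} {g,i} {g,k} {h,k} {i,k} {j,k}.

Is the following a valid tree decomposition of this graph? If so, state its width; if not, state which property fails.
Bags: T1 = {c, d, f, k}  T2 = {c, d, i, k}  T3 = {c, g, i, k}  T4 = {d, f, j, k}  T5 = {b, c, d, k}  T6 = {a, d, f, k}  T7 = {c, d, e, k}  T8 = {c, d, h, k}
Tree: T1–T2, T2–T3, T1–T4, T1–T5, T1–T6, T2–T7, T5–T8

Yes; width 3.

Vertex coverage: the bags together contain {a, b, c, d, e, f, g, h, i, j, k}, the full vertex set. Edge coverage: each edge of G has both endpoints in at least one bag. Running intersection: for every vertex, the bags containing it form a connected subtree. All three properties hold, so this is a valid tree decomposition of width max|bag| − 1 = 3, and hence tw(G) ≤ 3.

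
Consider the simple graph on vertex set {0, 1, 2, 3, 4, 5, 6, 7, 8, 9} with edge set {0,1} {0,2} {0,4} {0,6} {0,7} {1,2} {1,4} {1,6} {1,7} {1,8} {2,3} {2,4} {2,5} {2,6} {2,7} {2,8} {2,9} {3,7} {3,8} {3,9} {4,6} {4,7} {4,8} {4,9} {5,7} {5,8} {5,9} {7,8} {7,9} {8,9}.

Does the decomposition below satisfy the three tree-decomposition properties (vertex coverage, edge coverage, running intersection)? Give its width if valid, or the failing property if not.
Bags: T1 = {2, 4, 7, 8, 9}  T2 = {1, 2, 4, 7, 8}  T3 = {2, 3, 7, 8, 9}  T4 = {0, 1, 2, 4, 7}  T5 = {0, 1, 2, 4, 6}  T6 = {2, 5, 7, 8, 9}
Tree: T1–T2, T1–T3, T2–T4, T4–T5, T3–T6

Vertex coverage: the bags together contain {0, 1, 2, 3, 4, 5, 6, 7, 8, 9}, the full vertex set. Edge coverage: each edge of G has both endpoints in at least one bag. Running intersection: for every vertex, the bags containing it form a connected subtree. All three properties hold, so this is a valid tree decomposition of width max|bag| − 1 = 4, and hence tw(G) ≤ 4.

Yes; width 4.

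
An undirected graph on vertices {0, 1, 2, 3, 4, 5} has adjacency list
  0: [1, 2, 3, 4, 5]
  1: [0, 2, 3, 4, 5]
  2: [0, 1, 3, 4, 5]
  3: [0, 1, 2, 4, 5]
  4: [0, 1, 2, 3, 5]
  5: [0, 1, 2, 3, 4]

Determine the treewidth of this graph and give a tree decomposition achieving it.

A single bag containing all 6 vertices is trivially a valid decomposition of width 5. On the other hand G contains the 6-clique {0, 1, 2, 3, 4, 5}. A clique must lie in a single bag of any decomposition, so no decomposition can have width below 5. Therefore the treewidth is 5.

Treewidth 5.
One optimal decomposition is:
Bags: B1 = {0, 1, 2, 3, 4, 5}
Tree: (single bag)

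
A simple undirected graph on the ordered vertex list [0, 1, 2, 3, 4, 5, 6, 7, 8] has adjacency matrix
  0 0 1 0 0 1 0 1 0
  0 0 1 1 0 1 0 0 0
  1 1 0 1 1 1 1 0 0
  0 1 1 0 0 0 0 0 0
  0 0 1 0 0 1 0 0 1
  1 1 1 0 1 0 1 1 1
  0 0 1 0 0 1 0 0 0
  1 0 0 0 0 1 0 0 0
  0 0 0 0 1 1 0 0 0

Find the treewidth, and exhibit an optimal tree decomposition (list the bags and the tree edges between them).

Each bag holds 3 vertices, so the decomposition has width 2, which upper-bounds the treewidth. On the other hand G contains the 3-clique {1, 2, 3}. A clique must lie in a single bag of any decomposition, so no decomposition can have width below 2. Therefore the treewidth is 2.

Treewidth 2.
Bags: B1 = {4, 5, 8}  B2 = {2, 4, 5}  B3 = {0, 2, 5}  B4 = {0, 5, 7}  B5 = {1, 2, 5}  B6 = {1, 2, 3}  B7 = {2, 5, 6}
Tree: B1–B2, B2–B3, B3–B4, B2–B5, B5–B6, B3–B7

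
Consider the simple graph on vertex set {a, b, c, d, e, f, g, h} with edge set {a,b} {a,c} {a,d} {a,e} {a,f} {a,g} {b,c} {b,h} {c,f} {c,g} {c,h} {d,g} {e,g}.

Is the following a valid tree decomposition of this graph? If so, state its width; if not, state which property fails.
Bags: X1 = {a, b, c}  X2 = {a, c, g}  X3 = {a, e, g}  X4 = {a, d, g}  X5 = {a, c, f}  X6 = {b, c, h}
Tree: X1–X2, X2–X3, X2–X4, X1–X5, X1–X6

Checking the three conditions: (i) the bags cover all of {a, b, c, d, e, f, g, h}; (ii) for each edge, some bag contains both endpoints; (iii) the bags containing any fixed vertex form a subtree. All hold, so the decomposition is valid with width 3 − 1 = 2.

Yes; width 2.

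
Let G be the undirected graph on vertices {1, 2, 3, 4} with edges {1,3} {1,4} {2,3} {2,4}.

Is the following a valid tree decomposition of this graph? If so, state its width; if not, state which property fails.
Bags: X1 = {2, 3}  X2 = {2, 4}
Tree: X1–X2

A tree decomposition must satisfy three properties: every vertex lies in some bag; for every edge, both endpoints lie together in some bag; and for every vertex, the bags containing it form a connected subtree. Here vertex 1 appears in no bag, so the decomposition is invalid.

No — vertex 1 appears in no bag.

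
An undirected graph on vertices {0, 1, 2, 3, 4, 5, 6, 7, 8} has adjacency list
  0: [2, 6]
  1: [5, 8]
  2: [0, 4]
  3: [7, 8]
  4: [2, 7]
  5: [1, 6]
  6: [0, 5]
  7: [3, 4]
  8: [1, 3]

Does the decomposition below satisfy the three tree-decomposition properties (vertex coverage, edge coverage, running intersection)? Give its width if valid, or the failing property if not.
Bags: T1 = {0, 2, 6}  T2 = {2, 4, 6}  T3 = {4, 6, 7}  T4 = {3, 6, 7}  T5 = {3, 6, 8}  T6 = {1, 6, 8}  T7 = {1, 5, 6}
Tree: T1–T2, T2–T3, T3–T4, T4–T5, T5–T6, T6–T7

Checking the three conditions: (i) the bags cover all of {0, 1, 2, 3, 4, 5, 6, 7, 8}; (ii) for each edge, some bag contains both endpoints; (iii) the bags containing any fixed vertex form a subtree. All hold, so the decomposition is valid with width 3 − 1 = 2.

Yes; width 2.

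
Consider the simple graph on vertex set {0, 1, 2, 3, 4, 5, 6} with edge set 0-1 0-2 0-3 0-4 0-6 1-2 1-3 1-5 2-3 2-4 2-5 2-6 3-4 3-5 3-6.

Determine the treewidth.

3

A width-3 tree decomposition is:
Bags: B1 = {0, 1, 2, 3}  B2 = {0, 2, 3, 4}  B3 = {0, 2, 3, 6}  B4 = {1, 2, 3, 5}
Tree: B1–B2, B2–B3, B1–B4
The largest bag has 4 vertices, giving width 3; this decomposition certifies tw(G) ≤ 3. On the other hand G contains the 4-clique {0, 1, 2, 3}. A clique must lie in a single bag of any decomposition, so no decomposition can have width below 3. Combining the bounds, tw(G) = 3.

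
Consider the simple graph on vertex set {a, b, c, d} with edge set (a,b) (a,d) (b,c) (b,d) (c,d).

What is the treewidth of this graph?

2

A width-2 tree decomposition is:
Bags: B1 = {b, c, d}  B2 = {a, b, d}
Tree: B1–B2
The largest bag has 3 vertices, giving width 2; this decomposition certifies tw(G) ≤ 2. Conversely, {b, c, d} is a clique of size 3, and the vertices of any clique must share a bag in every tree decomposition; so some bag has ≥ 3 vertices and tw(G) ≥ 2. Combining the bounds, tw(G) = 2.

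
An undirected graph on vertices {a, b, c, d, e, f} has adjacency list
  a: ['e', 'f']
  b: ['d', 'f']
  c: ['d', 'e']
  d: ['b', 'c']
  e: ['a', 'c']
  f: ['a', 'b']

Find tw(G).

2

A width-2 tree decomposition is:
Bags: B1 = {a, e, f}  B2 = {b, e, f}  B3 = {b, d, e}  B4 = {c, d, e}
Tree: B1–B2, B2–B3, B3–B4
Every bag has size at most 3, so the width is 3 − 1 = 2 and tw(G) ≤ 2. Since e–a–f–b–d–c–e is a cycle in G, G is not acyclic. Forests are exactly the graphs of treewidth ≤ 1, so tw(G) ≥ 2. Hence tw(G) = 2 exactly.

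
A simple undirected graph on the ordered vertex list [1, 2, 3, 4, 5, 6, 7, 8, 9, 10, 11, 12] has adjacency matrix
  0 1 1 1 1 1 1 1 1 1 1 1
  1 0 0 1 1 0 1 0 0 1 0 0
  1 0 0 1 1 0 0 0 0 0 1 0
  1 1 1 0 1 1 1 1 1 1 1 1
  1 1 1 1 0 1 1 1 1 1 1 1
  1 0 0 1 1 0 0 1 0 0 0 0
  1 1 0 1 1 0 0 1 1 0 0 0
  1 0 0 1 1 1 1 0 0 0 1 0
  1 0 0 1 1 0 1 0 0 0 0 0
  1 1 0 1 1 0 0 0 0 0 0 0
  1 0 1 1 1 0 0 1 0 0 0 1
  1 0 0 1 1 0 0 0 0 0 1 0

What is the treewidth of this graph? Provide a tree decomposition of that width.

Each bag holds 5 vertices, so the decomposition has width 4, which upper-bounds the treewidth. On the other hand G contains the 5-clique {1, 3, 4, 5, 11}. A clique must lie in a single bag of any decomposition, so no decomposition can have width below 4. Hence tw(G) = 4 exactly.

Treewidth 4.
Bags: B1 = {1, 4, 5, 7, 8}  B2 = {1, 2, 4, 5, 7}  B3 = {1, 4, 5, 8, 11}  B4 = {1, 4, 5, 11, 12}  B5 = {1, 4, 5, 7, 9}  B6 = {1, 4, 5, 6, 8}  B7 = {1, 3, 4, 5, 11}  B8 = {1, 2, 4, 5, 10}
Tree: B1–B2, B1–B3, B3–B4, B1–B5, B1–B6, B4–B7, B2–B8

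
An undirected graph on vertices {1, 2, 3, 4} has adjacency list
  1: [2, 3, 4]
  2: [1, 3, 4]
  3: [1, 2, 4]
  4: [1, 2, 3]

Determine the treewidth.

A width-3 tree decomposition is:
Bags: B1 = {1, 2, 3, 4}
Tree: (single bag)
With just one bag of size 4, the width is 4 − 1 = 3, so tw(G) ≤ 3. For the lower bound, the 4 vertices {1, 2, 3, 4} are pairwise adjacent, and any tree decomposition puts a clique entirely inside one bag — forcing width ≥ 3. Therefore the treewidth is 3.

3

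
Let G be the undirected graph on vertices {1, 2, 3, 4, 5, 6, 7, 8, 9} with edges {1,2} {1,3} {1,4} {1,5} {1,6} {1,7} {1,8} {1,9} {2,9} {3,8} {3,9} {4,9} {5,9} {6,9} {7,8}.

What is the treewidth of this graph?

2

A width-2 tree decomposition is:
Bags: B1 = {1, 3, 9}  B2 = {1, 4, 9}  B3 = {1, 3, 8}  B4 = {1, 6, 9}  B5 = {1, 2, 9}  B6 = {1, 7, 8}  B7 = {1, 5, 9}
Tree: B1–B2, B1–B3, B2–B4, B1–B5, B3–B6, B5–B7
Every bag has size at most 3, so the width is 3 − 1 = 2 and tw(G) ≤ 2. On the other hand G contains the 3-clique {1, 3, 8}. A clique must lie in a single bag of any decomposition, so no decomposition can have width below 2. Combining the bounds, tw(G) = 2.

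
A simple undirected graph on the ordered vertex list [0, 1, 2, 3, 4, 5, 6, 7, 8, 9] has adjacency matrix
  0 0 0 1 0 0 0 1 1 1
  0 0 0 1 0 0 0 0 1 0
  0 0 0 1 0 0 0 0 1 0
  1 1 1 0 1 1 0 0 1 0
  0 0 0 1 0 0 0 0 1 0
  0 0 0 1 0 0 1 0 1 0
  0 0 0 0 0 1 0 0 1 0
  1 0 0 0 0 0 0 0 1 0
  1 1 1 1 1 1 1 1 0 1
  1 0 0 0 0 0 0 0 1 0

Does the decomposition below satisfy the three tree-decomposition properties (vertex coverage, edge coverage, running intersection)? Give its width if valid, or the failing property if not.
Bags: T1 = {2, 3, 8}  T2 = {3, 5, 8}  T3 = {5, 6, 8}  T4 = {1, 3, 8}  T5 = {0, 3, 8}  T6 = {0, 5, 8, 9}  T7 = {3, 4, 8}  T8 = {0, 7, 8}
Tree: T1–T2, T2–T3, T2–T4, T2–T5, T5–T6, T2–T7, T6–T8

A tree decomposition must satisfy three properties: every vertex lies in some bag; for every edge, both endpoints lie together in some bag; and for every vertex, the bags containing it form a connected subtree. Here bags containing vertex 5 are not connected in the tree, so the decomposition is invalid.

No — bags containing vertex 5 are not connected in the tree.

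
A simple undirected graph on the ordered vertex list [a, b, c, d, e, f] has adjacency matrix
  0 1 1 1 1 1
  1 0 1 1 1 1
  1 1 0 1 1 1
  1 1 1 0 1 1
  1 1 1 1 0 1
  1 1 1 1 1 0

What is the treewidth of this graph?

A width-5 tree decomposition is:
Bags: B1 = {a, b, c, d, e, f}
Tree: (single bag)
With just one bag of size 6, the width is 6 − 1 = 5, so tw(G) ≤ 5. For the lower bound, the 6 vertices {a, b, c, d, e, f} are pairwise adjacent, and any tree decomposition puts a clique entirely inside one bag — forcing width ≥ 5. Hence tw(G) = 5 exactly.

5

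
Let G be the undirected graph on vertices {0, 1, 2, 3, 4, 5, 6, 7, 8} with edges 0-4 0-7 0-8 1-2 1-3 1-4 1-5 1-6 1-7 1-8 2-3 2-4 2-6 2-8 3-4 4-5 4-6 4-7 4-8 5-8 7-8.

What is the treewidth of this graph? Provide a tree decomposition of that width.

The largest bag has 4 vertices, giving width 3; this decomposition certifies tw(G) ≤ 3. Conversely, {0, 4, 7, 8} is a clique of size 4, and the vertices of any clique must share a bag in every tree decomposition; so some bag has ≥ 4 vertices and tw(G) ≥ 3. Hence tw(G) = 3 exactly.

Treewidth 3.
One such decomposition:
Bags: B1 = {1, 4, 7, 8}  B2 = {1, 4, 5, 8}  B3 = {0, 4, 7, 8}  B4 = {1, 2, 4, 8}  B5 = {1, 2, 4, 6}  B6 = {1, 2, 3, 4}
Tree: B1–B2, B1–B3, B1–B4, B4–B5, B5–B6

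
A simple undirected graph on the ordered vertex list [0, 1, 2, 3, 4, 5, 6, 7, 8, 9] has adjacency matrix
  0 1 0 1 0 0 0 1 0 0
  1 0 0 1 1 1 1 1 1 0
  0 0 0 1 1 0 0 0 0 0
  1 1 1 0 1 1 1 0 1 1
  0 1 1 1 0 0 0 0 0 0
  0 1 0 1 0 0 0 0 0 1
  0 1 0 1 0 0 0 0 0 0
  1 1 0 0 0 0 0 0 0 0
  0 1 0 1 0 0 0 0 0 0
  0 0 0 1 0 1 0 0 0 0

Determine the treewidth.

2

A width-2 tree decomposition is:
Bags: B1 = {0, 1, 3}  B2 = {0, 1, 7}  B3 = {1, 3, 4}  B4 = {2, 3, 4}  B5 = {1, 3, 5}  B6 = {1, 3, 6}  B7 = {1, 3, 8}  B8 = {3, 5, 9}
Tree: B1–B2, B1–B3, B3–B4, B3–B5, B1–B6, B6–B7, B5–B8
Each bag holds 3 vertices, so the decomposition has width 2, which upper-bounds the treewidth. Conversely, {0, 1, 3} is a clique of size 3, and the vertices of any clique must share a bag in every tree decomposition; so some bag has ≥ 3 vertices and tw(G) ≥ 2. Therefore the treewidth is 2.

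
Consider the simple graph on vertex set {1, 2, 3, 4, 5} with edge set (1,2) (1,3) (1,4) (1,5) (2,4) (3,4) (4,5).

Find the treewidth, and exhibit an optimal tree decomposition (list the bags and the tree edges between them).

Every bag has size at most 3, so the width is 3 − 1 = 2 and tw(G) ≤ 2. Conversely, {1, 2, 4} is a clique of size 3, and the vertices of any clique must share a bag in every tree decomposition; so some bag has ≥ 3 vertices and tw(G) ≥ 2. Therefore the treewidth is 2.

Treewidth 2.
Bags: B1 = {1, 3, 4}  B2 = {1, 4, 5}  B3 = {1, 2, 4}
Tree: B1–B2, B2–B3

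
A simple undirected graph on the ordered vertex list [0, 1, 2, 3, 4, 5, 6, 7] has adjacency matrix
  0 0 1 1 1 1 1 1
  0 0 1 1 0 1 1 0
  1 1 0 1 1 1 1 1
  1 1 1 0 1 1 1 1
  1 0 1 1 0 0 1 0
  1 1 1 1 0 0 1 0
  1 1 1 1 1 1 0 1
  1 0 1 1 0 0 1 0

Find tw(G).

A width-4 tree decomposition is:
Bags: B1 = {0, 2, 3, 6, 7}  B2 = {0, 2, 3, 5, 6}  B3 = {1, 2, 3, 5, 6}  B4 = {0, 2, 3, 4, 6}
Tree: B1–B2, B2–B3, B1–B4
Each bag holds 5 vertices, so the decomposition has width 4, which upper-bounds the treewidth. For the lower bound, the 5 vertices {0, 2, 3, 4, 6} are pairwise adjacent, and any tree decomposition puts a clique entirely inside one bag — forcing width ≥ 4. Combining the bounds, tw(G) = 4.

4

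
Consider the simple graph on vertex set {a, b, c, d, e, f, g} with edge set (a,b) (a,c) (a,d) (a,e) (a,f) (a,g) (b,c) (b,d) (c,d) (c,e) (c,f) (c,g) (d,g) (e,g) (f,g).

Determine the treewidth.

3

A width-3 tree decomposition is:
Bags: B1 = {a, c, e, g}  B2 = {a, c, f, g}  B3 = {a, c, d, g}  B4 = {a, b, c, d}
Tree: B1–B2, B2–B3, B3–B4
The largest bag has 4 vertices, giving width 3; this decomposition certifies tw(G) ≤ 3. For the lower bound, the 4 vertices {a, c, d, g} are pairwise adjacent, and any tree decomposition puts a clique entirely inside one bag — forcing width ≥ 3. Therefore the treewidth is 3.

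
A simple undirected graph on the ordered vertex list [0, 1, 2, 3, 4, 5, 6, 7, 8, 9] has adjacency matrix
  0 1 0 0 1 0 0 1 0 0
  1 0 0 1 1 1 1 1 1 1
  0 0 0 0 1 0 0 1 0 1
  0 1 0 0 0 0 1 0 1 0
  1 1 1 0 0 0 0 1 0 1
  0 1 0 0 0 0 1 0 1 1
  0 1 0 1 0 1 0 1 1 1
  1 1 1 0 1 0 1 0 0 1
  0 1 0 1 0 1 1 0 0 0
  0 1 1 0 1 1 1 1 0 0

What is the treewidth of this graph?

3

A width-3 tree decomposition is:
Bags: B1 = {0, 1, 4, 7}  B2 = {1, 4, 7, 9}  B3 = {2, 4, 7, 9}  B4 = {1, 6, 7, 9}  B5 = {1, 5, 6, 9}  B6 = {1, 5, 6, 8}  B7 = {1, 3, 6, 8}
Tree: B1–B2, B2–B3, B2–B4, B4–B5, B5–B6, B6–B7
The largest bag has 4 vertices, giving width 3; this decomposition certifies tw(G) ≤ 3. On the other hand G contains the 4-clique {0, 1, 4, 7}. A clique must lie in a single bag of any decomposition, so no decomposition can have width below 3. Therefore the treewidth is 3.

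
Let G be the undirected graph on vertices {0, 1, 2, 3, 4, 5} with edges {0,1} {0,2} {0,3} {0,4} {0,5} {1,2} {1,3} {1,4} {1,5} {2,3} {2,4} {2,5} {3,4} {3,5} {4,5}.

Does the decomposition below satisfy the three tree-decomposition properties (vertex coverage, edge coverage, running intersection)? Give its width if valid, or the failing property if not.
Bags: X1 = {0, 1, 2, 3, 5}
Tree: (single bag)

A tree decomposition must satisfy three properties: every vertex lies in some bag; for every edge, both endpoints lie together in some bag; and for every vertex, the bags containing it form a connected subtree. Here vertex 4 appears in no bag, so the decomposition is invalid.

No — vertex 4 appears in no bag.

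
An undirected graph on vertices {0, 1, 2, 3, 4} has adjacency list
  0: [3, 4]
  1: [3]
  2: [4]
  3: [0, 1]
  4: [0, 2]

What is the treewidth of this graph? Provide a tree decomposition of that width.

Every bag has size at most 2, so the width is 2 − 1 = 1 and tw(G) ≤ 1. Any graph with an edge has treewidth ≥ 1, and G has the edge 0–4. Hence tw(G) = 1 exactly.

Treewidth 1.
One optimal decomposition is:
Bags: B1 = {0, 4}  B2 = {2, 4}  B3 = {0, 3}  B4 = {1, 3}
Tree: B1–B2, B1–B3, B3–B4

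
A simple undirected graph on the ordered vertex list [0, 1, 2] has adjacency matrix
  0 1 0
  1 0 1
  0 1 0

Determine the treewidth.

A width-1 tree decomposition is:
Bags: B1 = {1, 2}  B2 = {0, 1}
Tree: B1–B2
Each bag holds 2 vertices, so the decomposition has width 1, which upper-bounds the treewidth. Since G has at least one edge (e.g. 2–1), it is not an edgeless graph, so tw(G) ≥ 1. Hence tw(G) = 1 exactly.

1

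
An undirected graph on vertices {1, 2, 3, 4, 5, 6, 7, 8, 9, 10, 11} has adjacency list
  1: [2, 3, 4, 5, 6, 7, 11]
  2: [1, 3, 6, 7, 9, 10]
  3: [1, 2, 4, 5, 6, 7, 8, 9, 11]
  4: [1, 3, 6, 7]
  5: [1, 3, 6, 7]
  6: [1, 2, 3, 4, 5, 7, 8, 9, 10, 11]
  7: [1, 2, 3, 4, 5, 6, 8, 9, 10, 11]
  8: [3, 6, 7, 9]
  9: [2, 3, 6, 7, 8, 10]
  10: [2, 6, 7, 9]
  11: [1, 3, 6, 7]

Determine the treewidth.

4

A width-4 tree decomposition is:
Bags: B1 = {1, 2, 3, 6, 7}  B2 = {2, 3, 6, 7, 9}  B3 = {1, 3, 4, 6, 7}  B4 = {1, 3, 5, 6, 7}  B5 = {2, 6, 7, 9, 10}  B6 = {3, 6, 7, 8, 9}  B7 = {1, 3, 6, 7, 11}
Tree: B1–B2, B1–B3, B3–B4, B2–B5, B2–B6, B4–B7
Each bag holds 5 vertices, so the decomposition has width 4, which upper-bounds the treewidth. On the other hand G contains the 5-clique {2, 6, 7, 9, 10}. A clique must lie in a single bag of any decomposition, so no decomposition can have width below 4. Combining the bounds, tw(G) = 4.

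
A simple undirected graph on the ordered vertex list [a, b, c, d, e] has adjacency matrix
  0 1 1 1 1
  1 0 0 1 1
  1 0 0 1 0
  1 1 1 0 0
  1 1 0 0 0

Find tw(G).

A width-2 tree decomposition is:
Bags: B1 = {a, b, d}  B2 = {a, b, e}  B3 = {a, c, d}
Tree: B1–B2, B1–B3
The largest bag has 3 vertices, giving width 2; this decomposition certifies tw(G) ≤ 2. For the lower bound, the 3 vertices {a, c, d} are pairwise adjacent, and any tree decomposition puts a clique entirely inside one bag — forcing width ≥ 2. The upper and lower bounds meet at 2, so that is the treewidth.

2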